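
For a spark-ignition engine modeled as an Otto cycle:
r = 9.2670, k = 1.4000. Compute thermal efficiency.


r^(k-1) = 2.4366
eta = 1 - 1/2.4366 = 0.5896 = 58.9584%

58.9584%


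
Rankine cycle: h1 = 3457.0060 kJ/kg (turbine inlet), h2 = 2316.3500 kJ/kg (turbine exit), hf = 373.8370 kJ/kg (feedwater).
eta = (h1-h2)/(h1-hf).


W = 1140.6560 kJ/kg
Q_in = 3083.1690 kJ/kg
eta = 0.3700 = 36.9962%

eta = 36.9962%


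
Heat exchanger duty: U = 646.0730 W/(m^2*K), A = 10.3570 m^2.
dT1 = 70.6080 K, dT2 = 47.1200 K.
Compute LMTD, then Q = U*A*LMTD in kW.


LMTD = 58.0745 K
Q = 646.0730 * 10.3570 * 58.0745 = 388598.5314 W = 388.5985 kW

388.5985 kW


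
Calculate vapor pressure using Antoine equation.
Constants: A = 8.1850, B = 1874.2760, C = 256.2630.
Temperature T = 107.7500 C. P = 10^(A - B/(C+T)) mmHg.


C+T = 364.0130
B/(C+T) = 5.1489
log10(P) = 8.1850 - 5.1489 = 3.0361
P = 10^3.0361 = 1086.6108 mmHg

1086.6108 mmHg


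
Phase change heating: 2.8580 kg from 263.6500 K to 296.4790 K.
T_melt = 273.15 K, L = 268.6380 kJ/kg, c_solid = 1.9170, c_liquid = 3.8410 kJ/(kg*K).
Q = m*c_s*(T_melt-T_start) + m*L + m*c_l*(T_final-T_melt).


Q1 (sensible, solid) = 2.8580 * 1.9170 * 9.5000 = 52.0485 kJ
Q2 (latent) = 2.8580 * 268.6380 = 767.7674 kJ
Q3 (sensible, liquid) = 2.8580 * 3.8410 * 23.3290 = 256.0959 kJ
Q_total = 1075.9118 kJ

1075.9118 kJ


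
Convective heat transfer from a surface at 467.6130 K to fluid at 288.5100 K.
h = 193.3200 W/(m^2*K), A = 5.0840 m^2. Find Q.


dT = 179.1030 K
Q = 193.3200 * 5.0840 * 179.1030 = 176029.3919 W

176029.3919 W


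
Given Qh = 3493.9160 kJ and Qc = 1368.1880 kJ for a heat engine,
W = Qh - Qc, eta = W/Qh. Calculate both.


W = 3493.9160 - 1368.1880 = 2125.7280 kJ
eta = 2125.7280 / 3493.9160 = 0.6084 = 60.8408%

W = 2125.7280 kJ, eta = 60.8408%


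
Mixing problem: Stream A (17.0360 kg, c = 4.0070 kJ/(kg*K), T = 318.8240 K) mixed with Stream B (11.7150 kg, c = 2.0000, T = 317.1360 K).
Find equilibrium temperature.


num = 29194.4595
den = 91.6933
Tf = 318.3927 K

318.3927 K


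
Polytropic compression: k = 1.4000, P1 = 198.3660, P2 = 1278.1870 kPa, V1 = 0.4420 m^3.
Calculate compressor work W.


(k-1)/k = 0.2857
(P2/P1)^exp = 1.7029
W = 3.5000 * 198.3660 * 0.4420 * (1.7029 - 1) = 215.6885 kJ

215.6885 kJ


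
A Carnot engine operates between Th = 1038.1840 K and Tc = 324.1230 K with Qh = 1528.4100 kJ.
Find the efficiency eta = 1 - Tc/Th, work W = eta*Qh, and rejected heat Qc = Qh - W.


eta = 1 - 324.1230/1038.1840 = 0.6878
W = 0.6878 * 1528.4100 = 1051.2375 kJ
Qc = 1528.4100 - 1051.2375 = 477.1725 kJ

eta = 68.7798%, W = 1051.2375 kJ, Qc = 477.1725 kJ


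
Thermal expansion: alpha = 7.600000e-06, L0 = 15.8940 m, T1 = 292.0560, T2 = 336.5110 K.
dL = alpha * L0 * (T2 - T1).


dT = 44.4550 K
dL = 7.600000e-06 * 15.8940 * 44.4550 = 0.005370 m
L_final = 15.899370 m

dL = 0.005370 m


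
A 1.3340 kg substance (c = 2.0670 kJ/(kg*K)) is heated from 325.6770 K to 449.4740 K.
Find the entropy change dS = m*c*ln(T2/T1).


T2/T1 = 1.3801
ln(T2/T1) = 0.3222
dS = 1.3340 * 2.0670 * 0.3222 = 0.8883 kJ/K

0.8883 kJ/K


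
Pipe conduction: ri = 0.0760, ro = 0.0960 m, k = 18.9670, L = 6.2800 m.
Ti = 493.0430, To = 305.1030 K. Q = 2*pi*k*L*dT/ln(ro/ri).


dT = 187.9400 K
ln(ro/ri) = 0.2336
Q = 2*pi*18.9670*6.2800*187.9400 / 0.2336 = 602083.7846 W

602083.7846 W


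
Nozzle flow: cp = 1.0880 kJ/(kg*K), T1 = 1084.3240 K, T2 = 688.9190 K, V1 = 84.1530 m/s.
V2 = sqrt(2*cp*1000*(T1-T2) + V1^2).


dT = 395.4050 K
2*cp*1000*dT = 860401.2800
V1^2 = 7081.7274
V2 = sqrt(867483.0074) = 931.3877 m/s

931.3877 m/s


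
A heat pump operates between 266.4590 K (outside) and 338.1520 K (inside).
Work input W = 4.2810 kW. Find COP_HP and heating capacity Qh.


COP = 338.1520 / 71.6930 = 4.7167
Qh = 4.7167 * 4.2810 = 20.1921 kW

COP = 4.7167, Qh = 20.1921 kW


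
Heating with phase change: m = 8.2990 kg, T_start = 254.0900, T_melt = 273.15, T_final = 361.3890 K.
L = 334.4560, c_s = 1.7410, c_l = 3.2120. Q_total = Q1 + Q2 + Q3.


Q1 (sensible, solid) = 8.2990 * 1.7410 * 19.0600 = 275.3895 kJ
Q2 (latent) = 8.2990 * 334.4560 = 2775.6503 kJ
Q3 (sensible, liquid) = 8.2990 * 3.2120 * 88.2390 = 2352.1330 kJ
Q_total = 5403.1729 kJ

5403.1729 kJ


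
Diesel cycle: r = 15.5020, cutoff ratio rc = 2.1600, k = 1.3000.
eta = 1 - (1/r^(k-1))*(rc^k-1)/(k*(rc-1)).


r^(k-1) = 2.2757
rc^k = 2.7214
eta = 0.4984 = 49.8397%

49.8397%


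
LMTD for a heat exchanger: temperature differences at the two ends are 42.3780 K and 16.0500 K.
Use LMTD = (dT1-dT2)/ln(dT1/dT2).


dT1/dT2 = 2.6404
ln(dT1/dT2) = 0.9709
LMTD = 26.3280 / 0.9709 = 27.1165 K

27.1165 K


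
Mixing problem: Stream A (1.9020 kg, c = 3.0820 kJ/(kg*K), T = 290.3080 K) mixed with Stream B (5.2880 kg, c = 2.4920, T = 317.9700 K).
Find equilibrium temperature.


num = 5891.8870
den = 19.0397
Tf = 309.4534 K

309.4534 K


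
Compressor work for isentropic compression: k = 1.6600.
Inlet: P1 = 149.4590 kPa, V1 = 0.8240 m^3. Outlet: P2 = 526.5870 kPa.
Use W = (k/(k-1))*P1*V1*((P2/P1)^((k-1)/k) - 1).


(k-1)/k = 0.3976
(P2/P1)^exp = 1.6499
W = 2.5152 * 149.4590 * 0.8240 * (1.6499 - 1) = 201.3118 kJ

201.3118 kJ


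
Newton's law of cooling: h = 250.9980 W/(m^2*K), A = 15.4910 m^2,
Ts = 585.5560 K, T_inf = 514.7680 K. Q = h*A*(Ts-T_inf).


dT = 70.7880 K
Q = 250.9980 * 15.4910 * 70.7880 = 275238.6108 W

275238.6108 W


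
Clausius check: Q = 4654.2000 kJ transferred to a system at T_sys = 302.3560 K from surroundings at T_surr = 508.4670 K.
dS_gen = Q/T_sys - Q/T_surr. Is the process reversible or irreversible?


dS_sys = 4654.2000/302.3560 = 15.3931 kJ/K
dS_surr = -4654.2000/508.4670 = -9.1534 kJ/K
dS_gen = 15.3931 - 9.1534 = 6.2397 kJ/K (irreversible)

dS_gen = 6.2397 kJ/K, irreversible


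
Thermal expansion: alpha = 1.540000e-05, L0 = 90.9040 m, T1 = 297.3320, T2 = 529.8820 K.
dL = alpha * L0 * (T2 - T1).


dT = 232.5500 K
dL = 1.540000e-05 * 90.9040 * 232.5500 = 0.325552 m
L_final = 91.229552 m

dL = 0.325552 m


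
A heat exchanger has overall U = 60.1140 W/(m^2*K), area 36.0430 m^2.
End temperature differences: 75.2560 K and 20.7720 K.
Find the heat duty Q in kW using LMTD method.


LMTD = 42.3246 K
Q = 60.1140 * 36.0430 * 42.3246 = 91704.2041 W = 91.7042 kW

91.7042 kW


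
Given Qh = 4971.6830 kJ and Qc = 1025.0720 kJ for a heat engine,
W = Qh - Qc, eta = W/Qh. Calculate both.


W = 4971.6830 - 1025.0720 = 3946.6110 kJ
eta = 3946.6110 / 4971.6830 = 0.7938 = 79.3818%

W = 3946.6110 kJ, eta = 79.3818%


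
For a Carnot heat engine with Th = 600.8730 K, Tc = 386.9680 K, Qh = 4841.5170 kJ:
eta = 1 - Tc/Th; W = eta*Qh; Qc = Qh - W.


eta = 1 - 386.9680/600.8730 = 0.3560
W = 0.3560 * 4841.5170 = 1723.5334 kJ
Qc = 4841.5170 - 1723.5334 = 3117.9836 kJ

eta = 35.5990%, W = 1723.5334 kJ, Qc = 3117.9836 kJ


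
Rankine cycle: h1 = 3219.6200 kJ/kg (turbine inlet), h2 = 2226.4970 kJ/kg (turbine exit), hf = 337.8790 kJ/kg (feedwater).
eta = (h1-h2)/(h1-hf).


W = 993.1230 kJ/kg
Q_in = 2881.7410 kJ/kg
eta = 0.3446 = 34.4626%

eta = 34.4626%


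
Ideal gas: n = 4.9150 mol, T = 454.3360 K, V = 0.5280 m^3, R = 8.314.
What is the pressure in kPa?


P = nRT/V = 4.9150 * 8.314 * 454.3360 / 0.5280
= 18565.6728 / 0.5280 = 35162.2591 Pa = 35.1623 kPa

35.1623 kPa


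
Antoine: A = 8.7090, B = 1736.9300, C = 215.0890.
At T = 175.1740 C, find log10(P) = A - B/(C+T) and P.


C+T = 390.2630
B/(C+T) = 4.4507
log10(P) = 8.7090 - 4.4507 = 4.2583
P = 10^4.2583 = 18127.3650 mmHg

18127.3650 mmHg


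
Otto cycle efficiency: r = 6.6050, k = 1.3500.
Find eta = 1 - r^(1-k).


r^(k-1) = 1.9362
eta = 1 - 1/1.9362 = 0.4835 = 48.3531%

48.3531%


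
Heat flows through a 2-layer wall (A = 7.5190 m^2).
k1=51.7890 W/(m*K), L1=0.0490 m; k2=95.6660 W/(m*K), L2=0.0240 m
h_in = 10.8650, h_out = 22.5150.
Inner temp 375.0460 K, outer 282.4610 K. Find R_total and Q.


R_conv_in = 1/(10.8650*7.5190) = 0.0122
R_1 = 0.0490/(51.7890*7.5190) = 0.0001
R_2 = 0.0240/(95.6660*7.5190) = 3.3365e-05
R_conv_out = 1/(22.5150*7.5190) = 0.0059
R_total = 0.0183 K/W
Q = 92.5850 / 0.0183 = 5057.3486 W

R_total = 0.0183 K/W, Q = 5057.3486 W


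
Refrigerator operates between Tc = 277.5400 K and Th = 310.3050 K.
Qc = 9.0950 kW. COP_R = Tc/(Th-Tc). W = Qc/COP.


COP = 277.5400 / 32.7650 = 8.4706
W = 9.0950 / 8.4706 = 1.0737 kW

COP = 8.4706, W = 1.0737 kW


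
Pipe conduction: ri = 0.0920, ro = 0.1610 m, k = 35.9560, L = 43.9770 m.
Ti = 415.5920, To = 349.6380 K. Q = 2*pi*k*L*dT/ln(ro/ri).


dT = 65.9540 K
ln(ro/ri) = 0.5596
Q = 2*pi*35.9560*43.9770*65.9540 / 0.5596 = 1170922.1493 W

1170922.1493 W


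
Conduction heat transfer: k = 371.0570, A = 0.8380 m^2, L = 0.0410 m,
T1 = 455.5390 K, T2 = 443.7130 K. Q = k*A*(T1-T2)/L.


dT = 11.8260 K
Q = 371.0570 * 0.8380 * 11.8260 / 0.0410 = 89688.8934 W

89688.8934 W


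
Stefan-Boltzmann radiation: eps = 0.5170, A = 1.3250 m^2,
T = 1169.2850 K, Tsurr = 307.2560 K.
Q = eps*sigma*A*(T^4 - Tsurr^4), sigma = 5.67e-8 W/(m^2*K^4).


T^4 = 1.8693e+12
Tsurr^4 = 8.9125e+09
Q = 0.5170 * 5.67e-8 * 1.3250 * 1.8604e+12 = 72259.5751 W

72259.5751 W


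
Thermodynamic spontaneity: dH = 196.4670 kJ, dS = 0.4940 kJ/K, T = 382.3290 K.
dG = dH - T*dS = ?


T*dS = 382.3290 * 0.4940 = 188.8705 kJ
dG = 196.4670 - 188.8705 = 7.5965 kJ (non-spontaneous)

dG = 7.5965 kJ, non-spontaneous


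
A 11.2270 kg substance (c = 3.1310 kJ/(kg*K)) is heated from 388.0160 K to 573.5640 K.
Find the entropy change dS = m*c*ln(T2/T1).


T2/T1 = 1.4782
ln(T2/T1) = 0.3908
dS = 11.2270 * 3.1310 * 0.3908 = 13.7381 kJ/K

13.7381 kJ/K


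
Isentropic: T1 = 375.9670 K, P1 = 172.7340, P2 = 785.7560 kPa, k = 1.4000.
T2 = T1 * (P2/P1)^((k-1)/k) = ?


(k-1)/k = 0.2857
(P2/P1)^exp = 1.5416
T2 = 375.9670 * 1.5416 = 579.5941 K

579.5941 K


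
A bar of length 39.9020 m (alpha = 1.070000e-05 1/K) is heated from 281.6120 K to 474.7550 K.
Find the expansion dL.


dT = 193.1430 K
dL = 1.070000e-05 * 39.9020 * 193.1430 = 0.082463 m
L_final = 39.984463 m

dL = 0.082463 m


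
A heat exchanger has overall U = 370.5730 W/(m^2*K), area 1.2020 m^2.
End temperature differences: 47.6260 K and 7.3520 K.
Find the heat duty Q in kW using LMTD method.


LMTD = 21.5553 K
Q = 370.5730 * 1.2020 * 21.5553 = 9601.3356 W = 9.6013 kW

9.6013 kW


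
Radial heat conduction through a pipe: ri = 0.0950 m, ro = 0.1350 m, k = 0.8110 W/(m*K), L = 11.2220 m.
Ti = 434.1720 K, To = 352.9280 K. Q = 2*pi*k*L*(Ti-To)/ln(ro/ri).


dT = 81.2440 K
ln(ro/ri) = 0.3514
Q = 2*pi*0.8110*11.2220*81.2440 / 0.3514 = 13220.9645 W

13220.9645 W


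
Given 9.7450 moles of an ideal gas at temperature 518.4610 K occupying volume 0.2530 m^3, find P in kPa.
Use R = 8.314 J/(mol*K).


P = nRT/V = 9.7450 * 8.314 * 518.4610 / 0.2530
= 42005.6739 / 0.2530 = 166030.3317 Pa = 166.0303 kPa

166.0303 kPa


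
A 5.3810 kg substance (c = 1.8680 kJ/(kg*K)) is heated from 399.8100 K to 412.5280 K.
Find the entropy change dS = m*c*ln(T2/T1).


T2/T1 = 1.0318
ln(T2/T1) = 0.0313
dS = 5.3810 * 1.8680 * 0.0313 = 0.3148 kJ/K

0.3148 kJ/K


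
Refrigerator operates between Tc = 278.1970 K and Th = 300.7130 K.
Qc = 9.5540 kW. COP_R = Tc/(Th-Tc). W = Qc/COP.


COP = 278.1970 / 22.5160 = 12.3555
W = 9.5540 / 12.3555 = 0.7733 kW

COP = 12.3555, W = 0.7733 kW


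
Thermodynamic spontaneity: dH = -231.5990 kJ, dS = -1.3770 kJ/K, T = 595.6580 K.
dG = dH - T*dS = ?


T*dS = 595.6580 * -1.3770 = -820.2211 kJ
dG = -231.5990 + 820.2211 = 588.6221 kJ (non-spontaneous)

dG = 588.6221 kJ, non-spontaneous


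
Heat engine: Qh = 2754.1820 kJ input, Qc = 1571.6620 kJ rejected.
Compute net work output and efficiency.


W = 2754.1820 - 1571.6620 = 1182.5200 kJ
eta = 1182.5200 / 2754.1820 = 0.4294 = 42.9354%

W = 1182.5200 kJ, eta = 42.9354%


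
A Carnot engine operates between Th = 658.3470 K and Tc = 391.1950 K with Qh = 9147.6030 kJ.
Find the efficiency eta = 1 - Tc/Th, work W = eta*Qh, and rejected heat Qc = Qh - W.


eta = 1 - 391.1950/658.3470 = 0.4058
W = 0.4058 * 9147.6030 = 3712.0249 kJ
Qc = 9147.6030 - 3712.0249 = 5435.5781 kJ

eta = 40.5792%, W = 3712.0249 kJ, Qc = 5435.5781 kJ


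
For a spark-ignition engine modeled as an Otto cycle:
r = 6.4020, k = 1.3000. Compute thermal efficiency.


r^(k-1) = 1.7454
eta = 1 - 1/1.7454 = 0.4271 = 42.7065%

42.7065%


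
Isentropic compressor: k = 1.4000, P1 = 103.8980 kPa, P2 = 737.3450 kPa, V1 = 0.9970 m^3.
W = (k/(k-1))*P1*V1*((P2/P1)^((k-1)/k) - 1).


(k-1)/k = 0.2857
(P2/P1)^exp = 1.7505
W = 3.5000 * 103.8980 * 0.9970 * (1.7505 - 1) = 272.0937 kJ

272.0937 kJ


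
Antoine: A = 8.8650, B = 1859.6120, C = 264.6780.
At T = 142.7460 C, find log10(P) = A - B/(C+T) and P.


C+T = 407.4240
B/(C+T) = 4.5643
log10(P) = 8.8650 - 4.5643 = 4.3007
P = 10^4.3007 = 19984.0593 mmHg

19984.0593 mmHg


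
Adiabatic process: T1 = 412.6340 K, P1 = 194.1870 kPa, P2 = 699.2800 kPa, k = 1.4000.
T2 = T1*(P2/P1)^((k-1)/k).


(k-1)/k = 0.2857
(P2/P1)^exp = 1.4420
T2 = 412.6340 * 1.4420 = 595.0388 K

595.0388 K


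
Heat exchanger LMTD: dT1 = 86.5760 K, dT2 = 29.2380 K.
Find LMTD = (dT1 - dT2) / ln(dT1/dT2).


dT1/dT2 = 2.9611
ln(dT1/dT2) = 1.0856
LMTD = 57.3380 / 1.0856 = 52.8191 K

52.8191 K


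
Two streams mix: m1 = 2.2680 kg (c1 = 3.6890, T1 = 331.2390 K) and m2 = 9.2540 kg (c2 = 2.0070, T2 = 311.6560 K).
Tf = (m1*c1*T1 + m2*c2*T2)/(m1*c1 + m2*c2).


num = 8559.6791
den = 26.9394
Tf = 317.7379 K

317.7379 K


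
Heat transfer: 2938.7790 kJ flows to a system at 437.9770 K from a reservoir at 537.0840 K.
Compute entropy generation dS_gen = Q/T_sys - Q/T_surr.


dS_sys = 2938.7790/437.9770 = 6.7099 kJ/K
dS_surr = -2938.7790/537.0840 = -5.4717 kJ/K
dS_gen = 6.7099 - 5.4717 = 1.2382 kJ/K (irreversible)

dS_gen = 1.2382 kJ/K, irreversible


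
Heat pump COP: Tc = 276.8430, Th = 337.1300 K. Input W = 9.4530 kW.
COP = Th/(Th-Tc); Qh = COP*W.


COP = 337.1300 / 60.2870 = 5.5921
Qh = 5.5921 * 9.4530 = 52.8620 kW

COP = 5.5921, Qh = 52.8620 kW


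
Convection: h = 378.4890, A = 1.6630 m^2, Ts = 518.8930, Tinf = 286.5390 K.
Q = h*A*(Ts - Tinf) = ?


dT = 232.3540 K
Q = 378.4890 * 1.6630 * 232.3540 = 146249.9293 W

146249.9293 W


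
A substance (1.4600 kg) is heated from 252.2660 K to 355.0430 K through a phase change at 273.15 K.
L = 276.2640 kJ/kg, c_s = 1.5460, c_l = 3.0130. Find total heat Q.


Q1 (sensible, solid) = 1.4600 * 1.5460 * 20.8840 = 47.1385 kJ
Q2 (latent) = 1.4600 * 276.2640 = 403.3454 kJ
Q3 (sensible, liquid) = 1.4600 * 3.0130 * 81.8930 = 360.2457 kJ
Q_total = 810.7296 kJ

810.7296 kJ


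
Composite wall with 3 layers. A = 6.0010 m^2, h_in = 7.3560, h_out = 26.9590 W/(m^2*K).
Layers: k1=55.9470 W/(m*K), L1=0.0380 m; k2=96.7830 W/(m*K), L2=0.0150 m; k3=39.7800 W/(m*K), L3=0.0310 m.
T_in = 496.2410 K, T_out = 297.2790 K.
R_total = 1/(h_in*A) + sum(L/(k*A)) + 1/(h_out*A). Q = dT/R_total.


R_conv_in = 1/(7.3560*6.0010) = 0.0227
R_1 = 0.0380/(55.9470*6.0010) = 0.0001
R_2 = 0.0150/(96.7830*6.0010) = 2.5827e-05
R_3 = 0.0310/(39.7800*6.0010) = 0.0001
R_conv_out = 1/(26.9590*6.0010) = 0.0062
R_total = 0.0291 K/W
Q = 198.9620 / 0.0291 = 6836.3523 W

R_total = 0.0291 K/W, Q = 6836.3523 W


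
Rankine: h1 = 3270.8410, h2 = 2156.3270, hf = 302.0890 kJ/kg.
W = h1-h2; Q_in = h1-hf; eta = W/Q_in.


W = 1114.5140 kJ/kg
Q_in = 2968.7520 kJ/kg
eta = 0.3754 = 37.5415%

eta = 37.5415%


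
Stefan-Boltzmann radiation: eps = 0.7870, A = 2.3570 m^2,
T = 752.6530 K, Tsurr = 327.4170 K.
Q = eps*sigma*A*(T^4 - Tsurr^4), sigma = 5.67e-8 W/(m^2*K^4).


T^4 = 3.2091e+11
Tsurr^4 = 1.1492e+10
Q = 0.7870 * 5.67e-8 * 2.3570 * 3.0941e+11 = 32543.0603 W

32543.0603 W


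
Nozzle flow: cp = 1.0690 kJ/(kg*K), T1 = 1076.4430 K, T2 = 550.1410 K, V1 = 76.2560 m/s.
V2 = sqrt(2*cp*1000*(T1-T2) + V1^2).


dT = 526.3020 K
2*cp*1000*dT = 1125233.6760
V1^2 = 5814.9775
V2 = sqrt(1131048.6535) = 1063.5077 m/s

1063.5077 m/s


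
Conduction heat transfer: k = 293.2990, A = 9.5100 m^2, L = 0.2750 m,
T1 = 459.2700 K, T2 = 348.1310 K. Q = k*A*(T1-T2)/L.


dT = 111.1390 K
Q = 293.2990 * 9.5100 * 111.1390 / 0.2750 = 1127262.0597 W

1127262.0597 W


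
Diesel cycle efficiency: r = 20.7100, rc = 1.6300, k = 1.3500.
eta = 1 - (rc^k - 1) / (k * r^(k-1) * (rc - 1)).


r^(k-1) = 2.8884
rc^k = 1.9340
eta = 0.6198 = 61.9808%

61.9808%


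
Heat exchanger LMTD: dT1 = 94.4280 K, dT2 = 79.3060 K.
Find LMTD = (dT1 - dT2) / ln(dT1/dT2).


dT1/dT2 = 1.1907
ln(dT1/dT2) = 0.1745
LMTD = 15.1220 / 0.1745 = 86.6472 K

86.6472 K


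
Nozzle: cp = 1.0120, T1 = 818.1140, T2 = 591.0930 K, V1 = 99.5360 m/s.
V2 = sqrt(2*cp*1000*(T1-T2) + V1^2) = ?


dT = 227.0210 K
2*cp*1000*dT = 459490.5040
V1^2 = 9907.4153
V2 = sqrt(469397.9193) = 685.1262 m/s

685.1262 m/s


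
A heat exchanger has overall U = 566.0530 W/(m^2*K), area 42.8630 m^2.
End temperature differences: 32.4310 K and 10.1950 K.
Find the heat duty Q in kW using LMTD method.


LMTD = 19.2151 K
Q = 566.0530 * 42.8630 * 19.2151 = 466209.7901 W = 466.2098 kW

466.2098 kW


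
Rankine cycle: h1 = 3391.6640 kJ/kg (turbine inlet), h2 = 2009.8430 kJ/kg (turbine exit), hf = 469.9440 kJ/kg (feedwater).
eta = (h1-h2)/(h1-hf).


W = 1381.8210 kJ/kg
Q_in = 2921.7200 kJ/kg
eta = 0.4729 = 47.2948%

eta = 47.2948%


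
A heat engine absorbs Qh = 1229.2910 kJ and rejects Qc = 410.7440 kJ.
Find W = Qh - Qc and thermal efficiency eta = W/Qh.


W = 1229.2910 - 410.7440 = 818.5470 kJ
eta = 818.5470 / 1229.2910 = 0.6659 = 66.5869%

W = 818.5470 kJ, eta = 66.5869%


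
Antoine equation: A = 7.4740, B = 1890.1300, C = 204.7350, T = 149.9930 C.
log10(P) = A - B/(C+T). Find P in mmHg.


C+T = 354.7280
B/(C+T) = 5.3284
log10(P) = 7.4740 - 5.3284 = 2.1456
P = 10^2.1456 = 139.8323 mmHg

139.8323 mmHg


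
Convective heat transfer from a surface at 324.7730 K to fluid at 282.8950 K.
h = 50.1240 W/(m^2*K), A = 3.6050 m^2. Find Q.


dT = 41.8780 K
Q = 50.1240 * 3.6050 * 41.8780 = 7567.2298 W

7567.2298 W


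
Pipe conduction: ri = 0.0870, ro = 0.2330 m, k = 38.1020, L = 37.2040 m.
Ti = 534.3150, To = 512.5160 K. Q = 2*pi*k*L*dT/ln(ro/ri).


dT = 21.7990 K
ln(ro/ri) = 0.9851
Q = 2*pi*38.1020*37.2040*21.7990 / 0.9851 = 197087.9879 W

197087.9879 W


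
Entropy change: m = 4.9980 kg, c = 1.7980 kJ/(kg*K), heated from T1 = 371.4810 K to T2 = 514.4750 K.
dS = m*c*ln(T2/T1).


T2/T1 = 1.3849
ln(T2/T1) = 0.3256
dS = 4.9980 * 1.7980 * 0.3256 = 2.9264 kJ/K

2.9264 kJ/K


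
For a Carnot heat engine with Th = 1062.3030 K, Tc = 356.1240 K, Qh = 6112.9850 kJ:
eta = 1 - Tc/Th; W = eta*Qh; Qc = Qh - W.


eta = 1 - 356.1240/1062.3030 = 0.6648
W = 0.6648 * 6112.9850 = 4063.6821 kJ
Qc = 6112.9850 - 4063.6821 = 2049.3029 kJ

eta = 66.4762%, W = 4063.6821 kJ, Qc = 2049.3029 kJ


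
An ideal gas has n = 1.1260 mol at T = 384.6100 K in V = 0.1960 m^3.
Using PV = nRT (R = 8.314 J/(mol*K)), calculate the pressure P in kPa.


P = nRT/V = 1.1260 * 8.314 * 384.6100 / 0.1960
= 3600.5511 / 0.1960 = 18370.1588 Pa = 18.3702 kPa

18.3702 kPa


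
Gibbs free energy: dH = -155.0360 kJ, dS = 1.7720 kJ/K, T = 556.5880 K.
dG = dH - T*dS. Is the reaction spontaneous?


T*dS = 556.5880 * 1.7720 = 986.2739 kJ
dG = -155.0360 - 986.2739 = -1141.3099 kJ (spontaneous)

dG = -1141.3099 kJ, spontaneous


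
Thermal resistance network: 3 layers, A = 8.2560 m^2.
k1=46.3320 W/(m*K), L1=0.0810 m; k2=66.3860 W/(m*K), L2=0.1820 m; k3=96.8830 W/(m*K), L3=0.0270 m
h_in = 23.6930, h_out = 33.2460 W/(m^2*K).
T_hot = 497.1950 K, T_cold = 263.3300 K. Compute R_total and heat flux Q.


R_conv_in = 1/(23.6930*8.2560) = 0.0051
R_1 = 0.0810/(46.3320*8.2560) = 0.0002
R_2 = 0.1820/(66.3860*8.2560) = 0.0003
R_3 = 0.0270/(96.8830*8.2560) = 3.3756e-05
R_conv_out = 1/(33.2460*8.2560) = 0.0036
R_total = 0.0093 K/W
Q = 233.8650 / 0.0093 = 25057.6648 W

R_total = 0.0093 K/W, Q = 25057.6648 W


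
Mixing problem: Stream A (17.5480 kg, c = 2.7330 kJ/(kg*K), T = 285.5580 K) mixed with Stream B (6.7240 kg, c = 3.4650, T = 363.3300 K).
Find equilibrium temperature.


num = 22160.0880
den = 71.2573
Tf = 310.9867 K

310.9867 K


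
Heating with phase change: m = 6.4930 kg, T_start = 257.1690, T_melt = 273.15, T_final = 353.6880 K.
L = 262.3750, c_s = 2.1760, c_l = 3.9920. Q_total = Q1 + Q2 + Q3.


Q1 (sensible, solid) = 6.4930 * 2.1760 * 15.9810 = 225.7918 kJ
Q2 (latent) = 6.4930 * 262.3750 = 1703.6009 kJ
Q3 (sensible, liquid) = 6.4930 * 3.9920 * 80.5380 = 2087.5495 kJ
Q_total = 4016.9422 kJ

4016.9422 kJ


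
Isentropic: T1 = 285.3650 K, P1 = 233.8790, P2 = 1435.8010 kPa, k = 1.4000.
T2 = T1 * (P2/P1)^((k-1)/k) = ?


(k-1)/k = 0.2857
(P2/P1)^exp = 1.6795
T2 = 285.3650 * 1.6795 = 479.2620 K

479.2620 K


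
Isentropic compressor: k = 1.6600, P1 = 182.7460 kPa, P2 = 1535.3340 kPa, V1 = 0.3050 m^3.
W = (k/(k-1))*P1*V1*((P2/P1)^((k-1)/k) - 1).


(k-1)/k = 0.3976
(P2/P1)^exp = 2.3309
W = 2.5152 * 182.7460 * 0.3050 * (2.3309 - 1) = 186.5699 kJ

186.5699 kJ


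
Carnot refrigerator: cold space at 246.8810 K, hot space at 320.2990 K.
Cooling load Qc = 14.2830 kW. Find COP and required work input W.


COP = 246.8810 / 73.4180 = 3.3627
W = 14.2830 / 3.3627 = 4.2475 kW

COP = 3.3627, W = 4.2475 kW


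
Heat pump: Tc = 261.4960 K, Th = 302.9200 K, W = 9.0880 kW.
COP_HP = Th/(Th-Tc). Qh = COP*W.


COP = 302.9200 / 41.4240 = 7.3127
Qh = 7.3127 * 9.0880 = 66.4575 kW

COP = 7.3127, Qh = 66.4575 kW


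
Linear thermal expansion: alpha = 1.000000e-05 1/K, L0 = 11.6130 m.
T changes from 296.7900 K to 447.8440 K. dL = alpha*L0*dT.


dT = 151.0540 K
dL = 1.000000e-05 * 11.6130 * 151.0540 = 0.017542 m
L_final = 11.630542 m

dL = 0.017542 m


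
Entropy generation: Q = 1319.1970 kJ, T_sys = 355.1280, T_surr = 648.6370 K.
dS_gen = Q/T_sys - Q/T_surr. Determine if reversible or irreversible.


dS_sys = 1319.1970/355.1280 = 3.7147 kJ/K
dS_surr = -1319.1970/648.6370 = -2.0338 kJ/K
dS_gen = 3.7147 - 2.0338 = 1.6809 kJ/K (irreversible)

dS_gen = 1.6809 kJ/K, irreversible


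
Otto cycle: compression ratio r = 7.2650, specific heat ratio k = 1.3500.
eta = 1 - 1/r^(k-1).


r^(k-1) = 2.0019
eta = 1 - 1/2.0019 = 0.5005 = 50.0463%

50.0463%


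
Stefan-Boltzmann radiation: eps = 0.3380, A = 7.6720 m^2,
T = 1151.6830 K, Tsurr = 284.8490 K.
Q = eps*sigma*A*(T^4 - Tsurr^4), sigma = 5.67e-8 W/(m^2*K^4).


T^4 = 1.7593e+12
Tsurr^4 = 6.5835e+09
Q = 0.3380 * 5.67e-8 * 7.6720 * 1.7527e+12 = 257698.5133 W

257698.5133 W


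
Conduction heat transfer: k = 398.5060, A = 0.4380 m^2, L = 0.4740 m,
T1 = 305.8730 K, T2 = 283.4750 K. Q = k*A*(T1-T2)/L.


dT = 22.3980 K
Q = 398.5060 * 0.4380 * 22.3980 / 0.4740 = 8247.8333 W

8247.8333 W


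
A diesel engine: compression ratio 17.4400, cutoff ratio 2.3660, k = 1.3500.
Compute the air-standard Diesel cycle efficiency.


r^(k-1) = 2.7198
rc^k = 3.1983
eta = 0.5617 = 56.1709%

56.1709%


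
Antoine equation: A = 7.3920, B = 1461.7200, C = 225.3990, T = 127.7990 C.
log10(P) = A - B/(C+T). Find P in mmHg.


C+T = 353.1980
B/(C+T) = 4.1385
log10(P) = 7.3920 - 4.1385 = 3.2535
P = 10^3.2535 = 1792.5508 mmHg

1792.5508 mmHg


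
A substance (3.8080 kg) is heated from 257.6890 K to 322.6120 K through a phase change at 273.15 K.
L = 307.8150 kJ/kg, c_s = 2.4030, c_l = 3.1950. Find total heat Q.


Q1 (sensible, solid) = 3.8080 * 2.4030 * 15.4610 = 141.4778 kJ
Q2 (latent) = 3.8080 * 307.8150 = 1172.1595 kJ
Q3 (sensible, liquid) = 3.8080 * 3.1950 * 49.4620 = 601.7824 kJ
Q_total = 1915.4197 kJ

1915.4197 kJ


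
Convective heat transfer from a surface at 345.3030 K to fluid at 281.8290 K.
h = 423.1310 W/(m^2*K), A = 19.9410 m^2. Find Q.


dT = 63.4740 K
Q = 423.1310 * 19.9410 * 63.4740 = 535571.7307 W

535571.7307 W


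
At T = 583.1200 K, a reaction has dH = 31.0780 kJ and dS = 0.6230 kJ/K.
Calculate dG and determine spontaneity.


T*dS = 583.1200 * 0.6230 = 363.2838 kJ
dG = 31.0780 - 363.2838 = -332.2058 kJ (spontaneous)

dG = -332.2058 kJ, spontaneous


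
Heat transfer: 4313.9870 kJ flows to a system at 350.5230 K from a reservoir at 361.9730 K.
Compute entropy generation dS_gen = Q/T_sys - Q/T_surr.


dS_sys = 4313.9870/350.5230 = 12.3073 kJ/K
dS_surr = -4313.9870/361.9730 = -11.9180 kJ/K
dS_gen = 12.3073 - 11.9180 = 0.3893 kJ/K (irreversible)

dS_gen = 0.3893 kJ/K, irreversible


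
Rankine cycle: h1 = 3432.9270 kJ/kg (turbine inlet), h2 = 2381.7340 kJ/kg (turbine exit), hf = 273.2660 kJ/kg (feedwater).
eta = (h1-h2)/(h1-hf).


W = 1051.1930 kJ/kg
Q_in = 3159.6610 kJ/kg
eta = 0.3327 = 33.2692%

eta = 33.2692%


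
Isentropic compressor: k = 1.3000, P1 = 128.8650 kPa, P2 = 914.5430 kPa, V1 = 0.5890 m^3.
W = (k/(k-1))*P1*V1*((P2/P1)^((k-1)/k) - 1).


(k-1)/k = 0.2308
(P2/P1)^exp = 1.5718
W = 4.3333 * 128.8650 * 0.5890 * (1.5718 - 1) = 188.0726 kJ

188.0726 kJ


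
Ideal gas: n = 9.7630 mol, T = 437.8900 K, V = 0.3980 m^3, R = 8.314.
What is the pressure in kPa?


P = nRT/V = 9.7630 * 8.314 * 437.8900 / 0.3980
= 35543.3483 / 0.3980 = 89304.8951 Pa = 89.3049 kPa

89.3049 kPa


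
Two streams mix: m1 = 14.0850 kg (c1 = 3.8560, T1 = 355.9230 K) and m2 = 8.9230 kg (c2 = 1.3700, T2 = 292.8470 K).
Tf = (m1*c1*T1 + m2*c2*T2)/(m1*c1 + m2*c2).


num = 22910.7156
den = 66.5363
Tf = 344.3342 K

344.3342 K


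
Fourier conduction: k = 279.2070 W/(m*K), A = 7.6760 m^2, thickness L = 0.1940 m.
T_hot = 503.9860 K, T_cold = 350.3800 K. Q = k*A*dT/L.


dT = 153.6060 K
Q = 279.2070 * 7.6760 * 153.6060 / 0.1940 = 1696944.8119 W

1696944.8119 W


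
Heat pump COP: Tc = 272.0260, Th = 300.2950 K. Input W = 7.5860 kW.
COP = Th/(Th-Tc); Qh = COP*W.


COP = 300.2950 / 28.2690 = 10.6228
Qh = 10.6228 * 7.5860 = 80.5843 kW

COP = 10.6228, Qh = 80.5843 kW


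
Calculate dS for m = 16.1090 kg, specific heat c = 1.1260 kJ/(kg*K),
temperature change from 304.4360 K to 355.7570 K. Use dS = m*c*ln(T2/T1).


T2/T1 = 1.1686
ln(T2/T1) = 0.1558
dS = 16.1090 * 1.1260 * 0.1558 = 2.8258 kJ/K

2.8258 kJ/K


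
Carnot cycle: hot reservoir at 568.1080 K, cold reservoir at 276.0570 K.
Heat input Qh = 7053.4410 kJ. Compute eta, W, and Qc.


eta = 1 - 276.0570/568.1080 = 0.5141
W = 0.5141 * 7053.4410 = 3626.0086 kJ
Qc = 7053.4410 - 3626.0086 = 3427.4324 kJ

eta = 51.4077%, W = 3626.0086 kJ, Qc = 3427.4324 kJ


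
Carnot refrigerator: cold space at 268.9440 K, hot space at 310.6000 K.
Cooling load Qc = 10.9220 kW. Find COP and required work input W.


COP = 268.9440 / 41.6560 = 6.4563
W = 10.9220 / 6.4563 = 1.6917 kW

COP = 6.4563, W = 1.6917 kW


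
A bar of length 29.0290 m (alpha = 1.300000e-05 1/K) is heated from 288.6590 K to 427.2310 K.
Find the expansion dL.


dT = 138.5720 K
dL = 1.300000e-05 * 29.0290 * 138.5720 = 0.052294 m
L_final = 29.081294 m

dL = 0.052294 m


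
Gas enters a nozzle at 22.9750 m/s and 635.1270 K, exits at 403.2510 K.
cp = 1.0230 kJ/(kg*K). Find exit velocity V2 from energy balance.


dT = 231.8760 K
2*cp*1000*dT = 474418.2960
V1^2 = 527.8506
V2 = sqrt(474946.1466) = 689.1634 m/s

689.1634 m/s


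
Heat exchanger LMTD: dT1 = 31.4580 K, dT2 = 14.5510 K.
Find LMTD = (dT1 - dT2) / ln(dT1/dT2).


dT1/dT2 = 2.1619
ln(dT1/dT2) = 0.7710
LMTD = 16.9070 / 0.7710 = 21.9288 K

21.9288 K


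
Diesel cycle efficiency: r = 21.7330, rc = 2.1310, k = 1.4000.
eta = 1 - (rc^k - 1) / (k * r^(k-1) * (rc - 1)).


r^(k-1) = 3.4265
rc^k = 2.8841
eta = 0.6527 = 65.2723%

65.2723%


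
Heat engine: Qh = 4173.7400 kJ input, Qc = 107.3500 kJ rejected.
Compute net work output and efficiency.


W = 4173.7400 - 107.3500 = 4066.3900 kJ
eta = 4066.3900 / 4173.7400 = 0.9743 = 97.4280%

W = 4066.3900 kJ, eta = 97.4280%


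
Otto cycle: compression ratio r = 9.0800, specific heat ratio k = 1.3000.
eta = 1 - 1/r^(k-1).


r^(k-1) = 1.9383
eta = 1 - 1/1.9383 = 0.4841 = 48.4090%

48.4090%


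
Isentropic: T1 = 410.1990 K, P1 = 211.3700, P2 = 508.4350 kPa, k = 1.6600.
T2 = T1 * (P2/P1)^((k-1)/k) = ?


(k-1)/k = 0.3976
(P2/P1)^exp = 1.4176
T2 = 410.1990 * 1.4176 = 581.5043 K

581.5043 K


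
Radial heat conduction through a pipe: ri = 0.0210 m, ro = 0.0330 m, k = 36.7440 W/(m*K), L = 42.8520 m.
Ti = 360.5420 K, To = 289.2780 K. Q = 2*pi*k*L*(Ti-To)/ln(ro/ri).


dT = 71.2640 K
ln(ro/ri) = 0.4520
Q = 2*pi*36.7440*42.8520*71.2640 / 0.4520 = 1559852.2055 W

1559852.2055 W


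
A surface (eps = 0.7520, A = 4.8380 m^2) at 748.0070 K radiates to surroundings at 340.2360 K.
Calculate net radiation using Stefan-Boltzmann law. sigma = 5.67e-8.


T^4 = 3.1306e+11
Tsurr^4 = 1.3401e+10
Q = 0.7520 * 5.67e-8 * 4.8380 * 2.9966e+11 = 61814.4001 W

61814.4001 W


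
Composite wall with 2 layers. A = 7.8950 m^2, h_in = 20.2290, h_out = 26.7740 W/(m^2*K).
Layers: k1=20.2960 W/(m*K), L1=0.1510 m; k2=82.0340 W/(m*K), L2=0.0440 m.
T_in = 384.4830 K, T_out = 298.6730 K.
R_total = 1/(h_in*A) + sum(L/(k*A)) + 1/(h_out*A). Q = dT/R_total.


R_conv_in = 1/(20.2290*7.8950) = 0.0063
R_1 = 0.1510/(20.2960*7.8950) = 0.0009
R_2 = 0.0440/(82.0340*7.8950) = 6.7937e-05
R_conv_out = 1/(26.7740*7.8950) = 0.0047
R_total = 0.0120 K/W
Q = 85.8100 / 0.0120 = 7149.3315 W

R_total = 0.0120 K/W, Q = 7149.3315 W


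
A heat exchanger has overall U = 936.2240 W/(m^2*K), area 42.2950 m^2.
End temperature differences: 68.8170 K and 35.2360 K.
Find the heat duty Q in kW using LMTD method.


LMTD = 50.1671 K
Q = 936.2240 * 42.2950 * 50.1671 = 1986497.6552 W = 1986.4977 kW

1986.4977 kW


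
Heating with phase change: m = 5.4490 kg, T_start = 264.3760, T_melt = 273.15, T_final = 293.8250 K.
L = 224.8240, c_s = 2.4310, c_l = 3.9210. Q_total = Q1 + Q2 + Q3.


Q1 (sensible, solid) = 5.4490 * 2.4310 * 8.7740 = 116.2250 kJ
Q2 (latent) = 5.4490 * 224.8240 = 1225.0660 kJ
Q3 (sensible, liquid) = 5.4490 * 3.9210 * 20.6750 = 441.7323 kJ
Q_total = 1783.0232 kJ

1783.0232 kJ


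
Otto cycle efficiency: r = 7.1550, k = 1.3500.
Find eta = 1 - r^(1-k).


r^(k-1) = 1.9912
eta = 1 - 1/1.9912 = 0.4978 = 49.7789%

49.7789%


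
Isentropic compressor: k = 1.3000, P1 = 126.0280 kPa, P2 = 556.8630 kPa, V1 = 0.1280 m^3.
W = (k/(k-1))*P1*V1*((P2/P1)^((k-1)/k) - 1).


(k-1)/k = 0.2308
(P2/P1)^exp = 1.4090
W = 4.3333 * 126.0280 * 0.1280 * (1.4090 - 1) = 28.5906 kJ

28.5906 kJ


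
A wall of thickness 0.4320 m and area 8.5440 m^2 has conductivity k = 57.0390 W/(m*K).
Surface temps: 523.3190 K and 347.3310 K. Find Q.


dT = 175.9880 K
Q = 57.0390 * 8.5440 * 175.9880 / 0.4320 = 198532.8841 W

198532.8841 W


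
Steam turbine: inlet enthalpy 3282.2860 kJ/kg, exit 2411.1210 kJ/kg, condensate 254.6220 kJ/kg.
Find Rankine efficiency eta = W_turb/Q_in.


W = 871.1650 kJ/kg
Q_in = 3027.6640 kJ/kg
eta = 0.2877 = 28.7735%

eta = 28.7735%


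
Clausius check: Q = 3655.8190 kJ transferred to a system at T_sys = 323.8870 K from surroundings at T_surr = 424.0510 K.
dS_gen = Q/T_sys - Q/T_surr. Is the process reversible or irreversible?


dS_sys = 3655.8190/323.8870 = 11.2873 kJ/K
dS_surr = -3655.8190/424.0510 = -8.6212 kJ/K
dS_gen = 11.2873 - 8.6212 = 2.6662 kJ/K (irreversible)

dS_gen = 2.6662 kJ/K, irreversible


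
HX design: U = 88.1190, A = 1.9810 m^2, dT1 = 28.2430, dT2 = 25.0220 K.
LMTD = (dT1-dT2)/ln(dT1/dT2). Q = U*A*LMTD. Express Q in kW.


LMTD = 26.6000 K
Q = 88.1190 * 1.9810 * 26.6000 = 4643.3964 W = 4.6434 kW

4.6434 kW


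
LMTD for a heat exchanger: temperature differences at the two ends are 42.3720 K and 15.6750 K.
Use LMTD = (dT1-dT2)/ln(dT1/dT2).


dT1/dT2 = 2.7032
ln(dT1/dT2) = 0.9944
LMTD = 26.6970 / 0.9944 = 26.8468 K

26.8468 K


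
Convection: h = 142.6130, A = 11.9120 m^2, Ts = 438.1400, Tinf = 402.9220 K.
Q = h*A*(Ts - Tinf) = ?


dT = 35.2180 K
Q = 142.6130 * 11.9120 * 35.2180 = 59828.5517 W

59828.5517 W


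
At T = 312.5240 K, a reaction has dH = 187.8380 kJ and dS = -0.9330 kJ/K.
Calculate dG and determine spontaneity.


T*dS = 312.5240 * -0.9330 = -291.5849 kJ
dG = 187.8380 + 291.5849 = 479.4229 kJ (non-spontaneous)

dG = 479.4229 kJ, non-spontaneous


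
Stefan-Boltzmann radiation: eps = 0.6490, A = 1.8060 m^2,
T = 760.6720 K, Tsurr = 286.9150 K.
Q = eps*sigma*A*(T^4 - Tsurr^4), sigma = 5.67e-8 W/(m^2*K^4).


T^4 = 3.3480e+11
Tsurr^4 = 6.7766e+09
Q = 0.6490 * 5.67e-8 * 1.8060 * 3.2803e+11 = 21799.9082 W

21799.9082 W


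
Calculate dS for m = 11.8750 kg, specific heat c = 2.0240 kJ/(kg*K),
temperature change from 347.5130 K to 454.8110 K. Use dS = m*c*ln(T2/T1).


T2/T1 = 1.3088
ln(T2/T1) = 0.2691
dS = 11.8750 * 2.0240 * 0.2691 = 6.4673 kJ/K

6.4673 kJ/K


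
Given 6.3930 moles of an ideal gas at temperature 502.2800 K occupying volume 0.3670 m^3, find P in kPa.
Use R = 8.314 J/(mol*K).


P = nRT/V = 6.3930 * 8.314 * 502.2800 / 0.3670
= 26696.8862 / 0.3670 = 72743.5591 Pa = 72.7436 kPa

72.7436 kPa


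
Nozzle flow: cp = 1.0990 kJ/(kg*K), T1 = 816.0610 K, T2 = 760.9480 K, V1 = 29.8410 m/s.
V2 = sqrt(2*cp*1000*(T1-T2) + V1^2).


dT = 55.1130 K
2*cp*1000*dT = 121138.3740
V1^2 = 890.4853
V2 = sqrt(122028.8593) = 349.3263 m/s

349.3263 m/s


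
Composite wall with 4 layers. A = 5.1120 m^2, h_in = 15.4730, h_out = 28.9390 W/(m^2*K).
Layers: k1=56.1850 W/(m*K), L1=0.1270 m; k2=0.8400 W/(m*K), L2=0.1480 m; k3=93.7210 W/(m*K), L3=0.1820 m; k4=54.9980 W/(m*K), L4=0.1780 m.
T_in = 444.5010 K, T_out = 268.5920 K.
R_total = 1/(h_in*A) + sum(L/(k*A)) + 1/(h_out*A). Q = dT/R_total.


R_conv_in = 1/(15.4730*5.1120) = 0.0126
R_1 = 0.1270/(56.1850*5.1120) = 0.0004
R_2 = 0.1480/(0.8400*5.1120) = 0.0345
R_3 = 0.1820/(93.7210*5.1120) = 0.0004
R_4 = 0.1780/(54.9980*5.1120) = 0.0006
R_conv_out = 1/(28.9390*5.1120) = 0.0068
R_total = 0.0553 K/W
Q = 175.9090 / 0.0553 = 3179.6467 W

R_total = 0.0553 K/W, Q = 3179.6467 W


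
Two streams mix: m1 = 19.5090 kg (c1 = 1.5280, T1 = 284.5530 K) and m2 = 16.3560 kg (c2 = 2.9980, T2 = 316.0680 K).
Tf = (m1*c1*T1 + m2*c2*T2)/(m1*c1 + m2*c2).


num = 23980.9398
den = 78.8450
Tf = 304.1528 K

304.1528 K


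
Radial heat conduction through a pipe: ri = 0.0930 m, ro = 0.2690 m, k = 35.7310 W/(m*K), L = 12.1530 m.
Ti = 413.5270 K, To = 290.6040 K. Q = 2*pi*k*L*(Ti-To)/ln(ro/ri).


dT = 122.9230 K
ln(ro/ri) = 1.0621
Q = 2*pi*35.7310*12.1530*122.9230 / 1.0621 = 315770.4012 W

315770.4012 W


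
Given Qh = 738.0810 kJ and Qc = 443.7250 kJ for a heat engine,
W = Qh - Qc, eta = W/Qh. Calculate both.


W = 738.0810 - 443.7250 = 294.3560 kJ
eta = 294.3560 / 738.0810 = 0.3988 = 39.8813%

W = 294.3560 kJ, eta = 39.8813%


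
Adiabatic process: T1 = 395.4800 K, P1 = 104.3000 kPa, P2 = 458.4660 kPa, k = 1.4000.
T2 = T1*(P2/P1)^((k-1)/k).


(k-1)/k = 0.2857
(P2/P1)^exp = 1.5266
T2 = 395.4800 * 1.5266 = 603.7336 K

603.7336 K


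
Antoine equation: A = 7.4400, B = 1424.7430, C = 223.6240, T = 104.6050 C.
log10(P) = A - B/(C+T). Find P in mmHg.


C+T = 328.2290
B/(C+T) = 4.3407
log10(P) = 7.4400 - 4.3407 = 3.0993
P = 10^3.0993 = 1256.9034 mmHg

1256.9034 mmHg


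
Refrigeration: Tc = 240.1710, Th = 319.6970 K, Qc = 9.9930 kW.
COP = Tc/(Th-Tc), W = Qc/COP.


COP = 240.1710 / 79.5260 = 3.0200
W = 9.9930 / 3.0200 = 3.3089 kW

COP = 3.0200, W = 3.3089 kW


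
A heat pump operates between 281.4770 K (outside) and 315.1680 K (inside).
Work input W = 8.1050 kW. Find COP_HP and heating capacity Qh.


COP = 315.1680 / 33.6910 = 9.3547
Qh = 9.3547 * 8.1050 = 75.8196 kW

COP = 9.3547, Qh = 75.8196 kW


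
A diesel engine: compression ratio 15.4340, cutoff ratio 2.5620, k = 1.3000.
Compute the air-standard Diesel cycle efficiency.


r^(k-1) = 2.2727
rc^k = 3.3974
eta = 0.4805 = 48.0505%

48.0505%


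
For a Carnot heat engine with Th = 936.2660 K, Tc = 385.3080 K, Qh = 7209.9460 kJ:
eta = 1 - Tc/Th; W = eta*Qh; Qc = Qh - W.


eta = 1 - 385.3080/936.2660 = 0.5885
W = 0.5885 * 7209.9460 = 4242.7872 kJ
Qc = 7209.9460 - 4242.7872 = 2967.1588 kJ

eta = 58.8463%, W = 4242.7872 kJ, Qc = 2967.1588 kJ


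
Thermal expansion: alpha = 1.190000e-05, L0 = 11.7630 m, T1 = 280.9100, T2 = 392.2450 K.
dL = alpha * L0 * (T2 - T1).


dT = 111.3350 K
dL = 1.190000e-05 * 11.7630 * 111.3350 = 0.015585 m
L_final = 11.778585 m

dL = 0.015585 m


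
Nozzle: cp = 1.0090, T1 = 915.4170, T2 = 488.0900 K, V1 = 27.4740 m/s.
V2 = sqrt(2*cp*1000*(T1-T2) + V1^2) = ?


dT = 427.3270 K
2*cp*1000*dT = 862345.8860
V1^2 = 754.8207
V2 = sqrt(863100.7067) = 929.0321 m/s

929.0321 m/s


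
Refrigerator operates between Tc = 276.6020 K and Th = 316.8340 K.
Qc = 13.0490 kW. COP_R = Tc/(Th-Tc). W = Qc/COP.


COP = 276.6020 / 40.2320 = 6.8752
W = 13.0490 / 6.8752 = 1.8980 kW

COP = 6.8752, W = 1.8980 kW


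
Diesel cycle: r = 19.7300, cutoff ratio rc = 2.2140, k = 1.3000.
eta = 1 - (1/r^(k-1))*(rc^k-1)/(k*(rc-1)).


r^(k-1) = 2.4465
rc^k = 2.8102
eta = 0.5312 = 53.1169%

53.1169%


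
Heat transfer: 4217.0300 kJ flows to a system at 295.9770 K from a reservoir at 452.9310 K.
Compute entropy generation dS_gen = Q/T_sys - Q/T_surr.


dS_sys = 4217.0300/295.9770 = 14.2478 kJ/K
dS_surr = -4217.0300/452.9310 = -9.3105 kJ/K
dS_gen = 14.2478 - 9.3105 = 4.9373 kJ/K (irreversible)

dS_gen = 4.9373 kJ/K, irreversible


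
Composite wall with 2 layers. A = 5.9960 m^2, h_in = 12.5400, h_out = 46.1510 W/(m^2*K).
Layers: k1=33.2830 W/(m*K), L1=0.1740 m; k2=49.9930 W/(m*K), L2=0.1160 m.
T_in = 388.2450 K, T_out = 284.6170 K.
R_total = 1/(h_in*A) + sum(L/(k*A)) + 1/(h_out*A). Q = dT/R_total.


R_conv_in = 1/(12.5400*5.9960) = 0.0133
R_1 = 0.1740/(33.2830*5.9960) = 0.0009
R_2 = 0.1160/(49.9930*5.9960) = 0.0004
R_conv_out = 1/(46.1510*5.9960) = 0.0036
R_total = 0.0182 K/W
Q = 103.6280 / 0.0182 = 5702.5291 W

R_total = 0.0182 K/W, Q = 5702.5291 W


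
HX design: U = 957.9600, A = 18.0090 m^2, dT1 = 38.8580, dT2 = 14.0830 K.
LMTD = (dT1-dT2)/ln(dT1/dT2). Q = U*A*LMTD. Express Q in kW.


LMTD = 24.4102 K
Q = 957.9600 * 18.0090 * 24.4102 = 421121.9515 W = 421.1220 kW

421.1220 kW


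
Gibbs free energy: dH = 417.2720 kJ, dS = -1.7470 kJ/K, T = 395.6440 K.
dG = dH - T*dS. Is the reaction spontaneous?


T*dS = 395.6440 * -1.7470 = -691.1901 kJ
dG = 417.2720 + 691.1901 = 1108.4621 kJ (non-spontaneous)

dG = 1108.4621 kJ, non-spontaneous


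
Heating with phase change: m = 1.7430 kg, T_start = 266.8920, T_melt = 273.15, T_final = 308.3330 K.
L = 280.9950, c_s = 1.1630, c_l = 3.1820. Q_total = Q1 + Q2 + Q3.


Q1 (sensible, solid) = 1.7430 * 1.1630 * 6.2580 = 12.6856 kJ
Q2 (latent) = 1.7430 * 280.9950 = 489.7743 kJ
Q3 (sensible, liquid) = 1.7430 * 3.1820 * 35.1830 = 195.1329 kJ
Q_total = 697.5928 kJ

697.5928 kJ


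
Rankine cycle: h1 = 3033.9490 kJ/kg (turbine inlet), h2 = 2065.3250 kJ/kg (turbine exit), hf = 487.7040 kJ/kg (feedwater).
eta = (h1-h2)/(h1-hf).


W = 968.6240 kJ/kg
Q_in = 2546.2450 kJ/kg
eta = 0.3804 = 38.0413%

eta = 38.0413%


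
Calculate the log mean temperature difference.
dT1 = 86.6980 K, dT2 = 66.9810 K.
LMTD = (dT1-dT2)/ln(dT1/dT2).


dT1/dT2 = 1.2944
ln(dT1/dT2) = 0.2580
LMTD = 19.7170 / 0.2580 = 76.4160 K

76.4160 K


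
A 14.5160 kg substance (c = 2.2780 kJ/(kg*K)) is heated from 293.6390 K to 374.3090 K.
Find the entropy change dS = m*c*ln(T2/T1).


T2/T1 = 1.2747
ln(T2/T1) = 0.2427
dS = 14.5160 * 2.2780 * 0.2427 = 8.0265 kJ/K

8.0265 kJ/K


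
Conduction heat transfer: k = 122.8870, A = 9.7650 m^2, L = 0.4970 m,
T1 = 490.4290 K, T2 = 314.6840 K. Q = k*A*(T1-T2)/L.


dT = 175.7450 K
Q = 122.8870 * 9.7650 * 175.7450 / 0.4970 = 424331.0178 W

424331.0178 W


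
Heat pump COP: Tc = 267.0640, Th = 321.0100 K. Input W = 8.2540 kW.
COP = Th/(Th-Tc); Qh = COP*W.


COP = 321.0100 / 53.9460 = 5.9506
Qh = 5.9506 * 8.2540 = 49.1161 kW

COP = 5.9506, Qh = 49.1161 kW


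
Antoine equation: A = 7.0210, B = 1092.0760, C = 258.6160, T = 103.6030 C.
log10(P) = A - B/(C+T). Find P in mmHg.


C+T = 362.2190
B/(C+T) = 3.0150
log10(P) = 7.0210 - 3.0150 = 4.0060
P = 10^4.0060 = 10140.0346 mmHg

10140.0346 mmHg
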